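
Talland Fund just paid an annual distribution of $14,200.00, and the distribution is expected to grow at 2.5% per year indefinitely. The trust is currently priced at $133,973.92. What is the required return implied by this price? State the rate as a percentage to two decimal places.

13.36%

D₁ = $14,200.00 × 1.025 = $14,555.0000
P = D₁/(r − g) ⇒ r = D₁/P + g = $14,555.0000/$133,973.92 + 0.025 = 0.108641 + 0.025 = 0.133641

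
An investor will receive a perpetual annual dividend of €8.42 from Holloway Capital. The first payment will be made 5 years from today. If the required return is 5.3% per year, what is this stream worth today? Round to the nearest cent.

€129.22

Value at end of year 4: C / r = €8.42 / 0.053 = €158.8679
Discount to today: PV = €158.8679 / (1 + 0.053)^4 = €158.8679 / 1.229457 = €129.22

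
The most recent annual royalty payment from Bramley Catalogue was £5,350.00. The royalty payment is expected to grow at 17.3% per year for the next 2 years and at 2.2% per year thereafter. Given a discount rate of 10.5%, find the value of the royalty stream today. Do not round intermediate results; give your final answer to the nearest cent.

D_1 = 6275.55000
D_2 = 7361.22015
Terminal value at year 2: TV = D_2×(1+g_2)/(r−g_2) = 7523.16699/0.083 = 90640.56618
P_0 = D_1/(1+r)^1 + D_2/(1+r)^2 + TV/(1+r)^2
    = 5679.23077 + 6028.72189 + 74233.17801 = 85941.13068

£85941.13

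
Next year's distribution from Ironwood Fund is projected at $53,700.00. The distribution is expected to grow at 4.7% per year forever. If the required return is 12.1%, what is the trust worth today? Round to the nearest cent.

Growing perpetuity: P = D₁ / (r − g) = $53,700.0000 / (0.121 − 0.047) = $725,675.68

$725675.68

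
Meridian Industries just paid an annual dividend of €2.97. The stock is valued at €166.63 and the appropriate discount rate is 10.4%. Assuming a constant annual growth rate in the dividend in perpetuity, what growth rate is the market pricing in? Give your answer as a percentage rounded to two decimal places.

8.47%

P = D₀(1+g)/(r−g) ⇒ P(r−g) = D₀(1+g) ⇒ g(P+D₀) = P·r − D₀
g = (P·r − D₀)/(P + D₀) = (€166.63×0.104 − €2.97) / (€166.63 + €2.97) = 0.084667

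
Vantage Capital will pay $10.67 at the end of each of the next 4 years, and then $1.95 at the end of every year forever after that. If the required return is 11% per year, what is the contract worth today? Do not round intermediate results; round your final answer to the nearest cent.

PV of 4-year annuity: $10.67 × [1 − (1+0.11)^−4] / 0.11 = 33.10310
Perpetuity value at year 4: $1.95 / 0.11 = 17.72727
PV of perpetuity: 17.72727 / (1+0.11)^4 = 11.67750
Total PV = 33.10310 + 11.67750 = 44.78060

$44.78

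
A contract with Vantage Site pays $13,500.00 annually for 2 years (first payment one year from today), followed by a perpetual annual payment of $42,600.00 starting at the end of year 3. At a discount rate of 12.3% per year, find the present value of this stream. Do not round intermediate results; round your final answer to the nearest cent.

$297354.17

PV of 2-year annuity: $13,500.00 × [1 − (1+0.123)^−2] / 0.123 = 22726.06530
Perpetuity value at year 2: $42,600.00 / 0.123 = 346341.46341
PV of perpetuity: 346341.46341 / (1+0.123)^2 = 274628.10182
Total PV = 22726.06530 + 274628.10182 = 297354.16711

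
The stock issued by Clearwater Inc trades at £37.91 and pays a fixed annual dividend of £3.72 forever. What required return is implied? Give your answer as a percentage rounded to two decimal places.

9.81%

P = C/r ⇒ r = C/P = £3.72/£37.91 = 0.098127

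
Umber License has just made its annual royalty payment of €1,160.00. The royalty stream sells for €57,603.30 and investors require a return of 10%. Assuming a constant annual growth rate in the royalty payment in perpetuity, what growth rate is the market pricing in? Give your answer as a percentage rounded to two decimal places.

7.83%

P = D₀(1+g)/(r−g) ⇒ P(r−g) = D₀(1+g) ⇒ g(P+D₀) = P·r − D₀
g = (P·r − D₀)/(P + D₀) = (€57,603.30×0.1 − €1,160.00) / (€57,603.30 + €1,160.00) = 0.078286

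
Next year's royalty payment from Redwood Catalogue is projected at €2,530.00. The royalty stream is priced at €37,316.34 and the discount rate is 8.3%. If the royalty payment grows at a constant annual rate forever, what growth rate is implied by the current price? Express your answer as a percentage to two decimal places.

1.52%

P = D₁/(r−g) ⇒ g = r − D₁/P = 0.083 − €2,530.00/€37,316.34 = 0.015201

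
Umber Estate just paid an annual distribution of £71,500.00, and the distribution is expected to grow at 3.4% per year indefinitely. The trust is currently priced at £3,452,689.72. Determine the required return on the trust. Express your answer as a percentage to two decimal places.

5.54%

D₁ = £71,500.00 × 1.034 = £73,931.0000
P = D₁/(r − g) ⇒ r = D₁/P + g = £73,931.0000/£3,452,689.72 + 0.034 = 0.021413 + 0.034 = 0.055413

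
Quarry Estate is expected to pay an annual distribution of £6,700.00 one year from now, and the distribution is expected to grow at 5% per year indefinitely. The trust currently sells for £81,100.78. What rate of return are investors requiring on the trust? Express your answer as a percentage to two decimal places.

P = D₁/(r − g) ⇒ r = D₁/P + g = £6,700.0000/£81,100.78 + 0.05 = 0.082613 + 0.05 = 0.132613

13.26%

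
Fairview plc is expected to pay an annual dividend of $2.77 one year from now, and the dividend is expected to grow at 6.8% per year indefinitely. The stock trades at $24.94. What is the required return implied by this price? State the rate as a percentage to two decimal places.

P = D₁/(r − g) ⇒ r = D₁/P + g = $2.7700/$24.94 + 0.068 = 0.111067 + 0.068 = 0.179067

17.91%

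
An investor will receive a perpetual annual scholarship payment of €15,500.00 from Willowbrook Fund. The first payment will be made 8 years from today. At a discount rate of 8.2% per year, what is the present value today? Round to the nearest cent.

€108874.71

Value at end of year 7: C / r = €15,500.00 / 0.082 = €189,024.3902
Discount to today: PV = €189,024.3902 / (1 + 0.082)^7 = €189,024.3902 / 1.736164 = €108,874.71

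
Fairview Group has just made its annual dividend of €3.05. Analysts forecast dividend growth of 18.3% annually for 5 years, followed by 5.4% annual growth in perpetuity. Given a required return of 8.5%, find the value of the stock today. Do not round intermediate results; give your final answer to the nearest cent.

D_1 = 3.60815
D_2 = 4.26844
D_3 = 5.04957
D_4 = 5.97364
D_5 = 7.06681
Terminal value at year 5: TV = D_5×(1+g_2)/(r−g_2) = 7.44842/0.031 = 240.27162
P_0 = D_1/(1+r)^1 + D_2/(1+r)^2 + D_3/(1+r)^3 + D_4/(1+r)^4 + D_5/(1+r)^5 + TV/(1+r)^5
    = 3.32548 + 3.62585 + 3.95335 + 4.31042 + 4.69975 + 159.79154 = 179.70640

€179.71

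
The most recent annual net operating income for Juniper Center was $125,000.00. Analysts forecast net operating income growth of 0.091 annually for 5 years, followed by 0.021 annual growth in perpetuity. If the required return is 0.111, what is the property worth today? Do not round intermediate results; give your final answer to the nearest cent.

D_1 = 136375.00000
D_2 = 148785.12500
D_3 = 162324.57137
D_4 = 177096.10737
D_5 = 193211.85314
Terminal value at year 5: TV = D_5×(1+g_2)/(r−g_2) = 197269.30206/0.09 = 2191881.13396
P_0 = D_1/(1+r)^1 + D_2/(1+r)^2 + D_3/(1+r)^3 + D_4/(1+r)^4 + D_5/(1+r)^5 + TV/(1+r)^5
    = 122749.77498 + 120540.05806 + 118370.12002 + 116239.24477 + 114146.72911 + 1294931.22693 = 1886977.15386

$1886977.15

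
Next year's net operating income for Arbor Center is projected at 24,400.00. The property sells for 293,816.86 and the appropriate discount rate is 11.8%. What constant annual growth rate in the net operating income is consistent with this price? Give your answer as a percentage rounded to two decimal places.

3.50%

P = D₁/(r−g) ⇒ g = r − D₁/P = 0.118 − 24,400.00/293,816.86 = 0.034955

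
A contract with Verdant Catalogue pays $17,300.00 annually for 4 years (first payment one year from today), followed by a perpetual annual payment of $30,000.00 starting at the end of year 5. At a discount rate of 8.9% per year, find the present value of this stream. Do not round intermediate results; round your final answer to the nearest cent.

$295843.74

PV of 4-year annuity: $17,300.00 × [1 − (1+0.089)^−4] / 0.089 = 56170.39610
Perpetuity value at year 4: $30,000.00 / 0.089 = 337078.65169
PV of perpetuity: 337078.65169 / (1+0.089)^4 = 239673.34053
Total PV = 56170.39610 + 239673.34053 = 295843.73663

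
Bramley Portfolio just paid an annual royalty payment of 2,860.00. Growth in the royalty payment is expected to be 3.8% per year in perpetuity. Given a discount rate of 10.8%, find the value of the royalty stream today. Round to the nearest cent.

D₁ = D₀ × (1 + g) = 2,860.00 × 1.038 = 2,968.6800
Growing perpetuity: P = D₁ / (r − g) = 2,968.6800 / (0.108 − 0.038) = 42,409.71

42409.71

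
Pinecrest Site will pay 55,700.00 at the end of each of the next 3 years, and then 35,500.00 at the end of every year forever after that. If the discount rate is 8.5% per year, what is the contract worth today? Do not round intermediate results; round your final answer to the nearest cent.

469238.31

PV of 3-year annuity: 55,700.00 × [1 − (1+0.085)^−3] / 0.085 = 142259.04609
Perpetuity value at year 3: 35,500.00 / 0.085 = 417647.05882
PV of perpetuity: 417647.05882 / (1+0.085)^3 = 326979.26464
Total PV = 142259.04609 + 326979.26464 = 469238.31073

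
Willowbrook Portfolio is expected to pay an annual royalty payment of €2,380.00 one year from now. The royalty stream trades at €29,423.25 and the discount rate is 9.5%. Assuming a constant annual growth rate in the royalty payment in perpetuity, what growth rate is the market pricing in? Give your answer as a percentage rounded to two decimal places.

1.41%

P = D₁/(r−g) ⇒ g = r − D₁/P = 0.095 − €2,380.00/€29,423.25 = 0.014112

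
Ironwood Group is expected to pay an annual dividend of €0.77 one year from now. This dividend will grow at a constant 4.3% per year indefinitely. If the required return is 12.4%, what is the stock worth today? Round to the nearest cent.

€9.51

Growing perpetuity: P = D₁ / (r − g) = €0.7700 / (0.124 − 0.043) = €9.51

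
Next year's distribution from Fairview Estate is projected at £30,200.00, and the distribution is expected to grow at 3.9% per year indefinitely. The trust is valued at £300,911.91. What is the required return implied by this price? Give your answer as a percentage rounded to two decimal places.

13.94%

P = D₁/(r − g) ⇒ r = D₁/P + g = £30,200.0000/£300,911.91 + 0.039 = 0.100362 + 0.039 = 0.139362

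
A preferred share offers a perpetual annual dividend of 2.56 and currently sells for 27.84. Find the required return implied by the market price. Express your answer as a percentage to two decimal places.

9.20%

P = C/r ⇒ r = C/P = 2.56/27.84 = 0.091954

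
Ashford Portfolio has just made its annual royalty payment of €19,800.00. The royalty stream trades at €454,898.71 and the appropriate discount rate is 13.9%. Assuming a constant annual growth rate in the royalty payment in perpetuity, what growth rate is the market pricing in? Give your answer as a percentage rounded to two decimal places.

P = D₀(1+g)/(r−g) ⇒ P(r−g) = D₀(1+g) ⇒ g(P+D₀) = P·r − D₀
g = (P·r − D₀)/(P + D₀) = (€454,898.71×0.139 − €19,800.00) / (€454,898.71 + €19,800.00) = 0.091492

9.15%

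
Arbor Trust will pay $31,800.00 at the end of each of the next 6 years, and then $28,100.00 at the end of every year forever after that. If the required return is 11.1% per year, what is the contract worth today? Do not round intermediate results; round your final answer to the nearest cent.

PV of 6-year annuity: $31,800.00 × [1 − (1+0.111)^−6] / 0.111 = 134144.43924
Perpetuity value at year 6: $28,100.00 / 0.111 = 253153.15315
PV of perpetuity: 253153.15315 / (1+0.111)^6 = 134616.71470
Total PV = 134144.43924 + 134616.71470 = 268761.15395

$268761.15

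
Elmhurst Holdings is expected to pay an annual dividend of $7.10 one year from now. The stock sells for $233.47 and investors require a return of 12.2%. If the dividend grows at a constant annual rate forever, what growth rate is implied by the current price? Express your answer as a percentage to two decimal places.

9.16%

P = D₁/(r−g) ⇒ g = r − D₁/P = 0.122 − $7.10/$233.47 = 0.091589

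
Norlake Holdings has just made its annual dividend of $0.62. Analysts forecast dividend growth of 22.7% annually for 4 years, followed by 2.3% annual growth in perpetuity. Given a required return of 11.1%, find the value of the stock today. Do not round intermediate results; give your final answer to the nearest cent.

$13.92

D_1 = 0.76074
D_2 = 0.93343
D_3 = 1.14532
D_4 = 1.40530
Terminal value at year 4: TV = D_4×(1+g_2)/(r−g_2) = 1.43762/0.088 = 16.33665
P_0 = D_1/(1+r)^1 + D_2/(1+r)^2 + D_3/(1+r)^3 + D_4/(1+r)^4 + TV/(1+r)^4
    = 0.68473 + 0.75623 + 0.83519 + 0.92239 + 10.72276 = 13.92130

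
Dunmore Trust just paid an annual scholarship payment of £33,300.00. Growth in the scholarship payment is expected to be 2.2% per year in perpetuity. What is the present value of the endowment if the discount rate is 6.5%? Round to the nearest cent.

£791455.81

D₁ = D₀ × (1 + g) = £33,300.00 × 1.022 = £34,032.6000
Growing perpetuity: P = D₁ / (r − g) = £34,032.6000 / (0.065 − 0.022) = £791,455.81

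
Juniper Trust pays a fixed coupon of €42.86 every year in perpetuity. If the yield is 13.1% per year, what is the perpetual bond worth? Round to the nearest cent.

€327.18

Level perpetuity: PV = C / r = €42.86 / 0.131 = €327.18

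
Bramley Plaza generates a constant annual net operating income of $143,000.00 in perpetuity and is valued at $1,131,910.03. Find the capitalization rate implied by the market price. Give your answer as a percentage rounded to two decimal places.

12.63%

P = C/r ⇒ r = C/P = $143,000.00/$1,131,910.03 = 0.126335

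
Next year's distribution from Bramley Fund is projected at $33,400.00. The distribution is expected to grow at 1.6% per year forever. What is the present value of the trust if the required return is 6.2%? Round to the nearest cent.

$726086.96

Growing perpetuity: P = D₁ / (r − g) = $33,400.0000 / (0.062 − 0.016) = $726,086.96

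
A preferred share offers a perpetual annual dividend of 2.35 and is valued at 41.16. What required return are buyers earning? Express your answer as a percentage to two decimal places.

5.71%

P = C/r ⇒ r = C/P = 2.35/41.16 = 0.057094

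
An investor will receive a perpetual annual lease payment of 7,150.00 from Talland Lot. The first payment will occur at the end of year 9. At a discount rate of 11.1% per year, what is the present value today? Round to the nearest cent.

27750.49

Value at end of year 8: C / r = 7,150.00 / 0.111 = 64,414.4144
Discount to today: PV = 64,414.4144 / (1 + 0.111)^8 = 64,414.4144 / 2.321200 = 27,750.49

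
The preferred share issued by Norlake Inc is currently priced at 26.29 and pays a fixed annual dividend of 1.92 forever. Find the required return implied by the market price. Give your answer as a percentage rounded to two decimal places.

7.30%

P = C/r ⇒ r = C/P = 1.92/26.29 = 0.073032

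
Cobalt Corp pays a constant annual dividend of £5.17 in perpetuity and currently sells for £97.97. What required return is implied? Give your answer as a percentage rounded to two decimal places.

P = C/r ⇒ r = C/P = £5.17/£97.97 = 0.052771

5.28%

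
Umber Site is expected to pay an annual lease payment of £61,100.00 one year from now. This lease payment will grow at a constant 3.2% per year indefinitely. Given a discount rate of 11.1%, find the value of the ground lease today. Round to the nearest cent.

£773417.72

Growing perpetuity: P = D₁ / (r − g) = £61,100.0000 / (0.111 − 0.032) = £773,417.72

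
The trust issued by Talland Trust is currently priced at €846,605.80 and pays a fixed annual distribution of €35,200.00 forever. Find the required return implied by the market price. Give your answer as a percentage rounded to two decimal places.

P = C/r ⇒ r = C/P = €35,200.00/€846,605.80 = 0.041578

4.16%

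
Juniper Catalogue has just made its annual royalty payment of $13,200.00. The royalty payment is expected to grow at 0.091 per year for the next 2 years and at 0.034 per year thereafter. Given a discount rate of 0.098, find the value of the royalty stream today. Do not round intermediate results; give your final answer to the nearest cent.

$236700.05

D_1 = 14401.20000
D_2 = 15711.70920
Terminal value at year 2: TV = D_2×(1+g_2)/(r−g_2) = 16245.90731/0.064 = 253842.30176
P_0 = D_1/(1+r)^1 + D_2/(1+r)^2 + TV/(1+r)^2
    = 13115.84699 + 13032.23048 + 210551.97375 = 236700.05123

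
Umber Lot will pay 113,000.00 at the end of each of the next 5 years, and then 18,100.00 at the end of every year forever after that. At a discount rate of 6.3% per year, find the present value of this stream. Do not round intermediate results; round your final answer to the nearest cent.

683813.43

PV of 5-year annuity: 113,000.00 × [1 − (1+0.063)^−5] / 0.063 = 472137.39297
Perpetuity value at year 5: 18,100.00 / 0.063 = 287301.58730
PV of perpetuity: 287301.58730 / (1+0.063)^5 = 211676.04029
Total PV = 472137.39297 + 211676.04029 = 683813.43325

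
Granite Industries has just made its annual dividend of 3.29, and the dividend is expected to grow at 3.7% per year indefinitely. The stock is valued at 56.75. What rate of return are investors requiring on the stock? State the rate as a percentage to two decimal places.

9.71%

D₁ = 3.29 × 1.037 = 3.4117
P = D₁/(r − g) ⇒ r = D₁/P + g = 3.4117/56.75 + 0.037 = 0.060119 + 0.037 = 0.097119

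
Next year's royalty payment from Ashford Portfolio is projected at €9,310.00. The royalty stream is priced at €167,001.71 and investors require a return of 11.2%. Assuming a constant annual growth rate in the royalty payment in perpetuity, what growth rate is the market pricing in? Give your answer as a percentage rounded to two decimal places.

P = D₁/(r−g) ⇒ g = r − D₁/P = 0.112 − €9,310.00/€167,001.71 = 0.056252

5.63%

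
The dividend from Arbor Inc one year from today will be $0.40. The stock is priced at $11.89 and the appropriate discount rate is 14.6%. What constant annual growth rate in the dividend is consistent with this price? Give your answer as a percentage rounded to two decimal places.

P = D₁/(r−g) ⇒ g = r − D₁/P = 0.146 − $0.40/$11.89 = 0.112358

11.24%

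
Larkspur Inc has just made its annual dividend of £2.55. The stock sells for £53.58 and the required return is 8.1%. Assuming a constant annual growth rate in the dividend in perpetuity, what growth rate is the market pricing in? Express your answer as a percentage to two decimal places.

P = D₀(1+g)/(r−g) ⇒ P(r−g) = D₀(1+g) ⇒ g(P+D₀) = P·r − D₀
g = (P·r − D₀)/(P + D₀) = (£53.58×0.081 − £2.55) / (£53.58 + £2.55) = 0.031890

3.19%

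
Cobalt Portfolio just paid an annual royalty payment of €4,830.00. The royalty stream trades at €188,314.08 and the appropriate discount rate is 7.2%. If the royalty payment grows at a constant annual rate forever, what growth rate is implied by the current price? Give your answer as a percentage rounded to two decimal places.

P = D₀(1+g)/(r−g) ⇒ P(r−g) = D₀(1+g) ⇒ g(P+D₀) = P·r − D₀
g = (P·r − D₀)/(P + D₀) = (€188,314.08×0.072 − €4,830.00) / (€188,314.08 + €4,830.00) = 0.045192

4.52%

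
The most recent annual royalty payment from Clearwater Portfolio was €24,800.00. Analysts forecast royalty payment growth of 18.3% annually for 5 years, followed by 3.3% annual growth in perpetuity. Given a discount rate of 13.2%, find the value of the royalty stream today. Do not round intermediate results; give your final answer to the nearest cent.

D_1 = 29338.40000
D_2 = 34707.32720
D_3 = 41058.76808
D_4 = 48572.52264
D_5 = 57461.29428
Terminal value at year 5: TV = D_5×(1+g_2)/(r−g_2) = 59357.51699/0.099 = 599570.87868
P_0 = D_1/(1+r)^1 + D_2/(1+r)^2 + D_3/(1+r)^3 + D_4/(1+r)^4 + D_5/(1+r)^5 + TV/(1+r)^5
    = 25917.31449 + 27084.96735 + 28305.22648 + 29580.46195 + 30913.15060 + 322558.43004 = 464359.55090

€464359.55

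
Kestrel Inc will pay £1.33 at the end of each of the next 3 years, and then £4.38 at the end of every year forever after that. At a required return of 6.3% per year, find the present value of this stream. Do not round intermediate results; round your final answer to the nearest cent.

PV of 3-year annuity: £1.33 × [1 − (1+0.063)^−3] / 0.063 = 3.53547
Perpetuity value at year 3: £4.38 / 0.063 = 69.52381
PV of perpetuity: 69.52381 / (1+0.063)^3 = 57.88070
Total PV = 3.53547 + 57.88070 = 61.41616

£61.42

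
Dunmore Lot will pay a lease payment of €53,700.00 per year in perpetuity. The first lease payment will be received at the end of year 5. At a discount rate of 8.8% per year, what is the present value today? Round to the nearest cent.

€435487.84

Value at end of year 4: C / r = €53,700.00 / 0.088 = €610,227.2727
Discount to today: PV = €610,227.2727 / (1 + 0.088)^4 = €610,227.2727 / 1.401250 = €435,487.84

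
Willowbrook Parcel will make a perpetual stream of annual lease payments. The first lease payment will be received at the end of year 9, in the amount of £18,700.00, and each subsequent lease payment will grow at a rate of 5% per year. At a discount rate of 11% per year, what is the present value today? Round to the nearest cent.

£135240.42

Value at end of year 8: C₁ / (r − g) = £18,700.00 / (0.11 − 0.05) = £311,666.6667
Discount to today: PV = £311,666.6667 / (1 + 0.11)^8 = £311,666.6667 / 2.304538 = £135,240.42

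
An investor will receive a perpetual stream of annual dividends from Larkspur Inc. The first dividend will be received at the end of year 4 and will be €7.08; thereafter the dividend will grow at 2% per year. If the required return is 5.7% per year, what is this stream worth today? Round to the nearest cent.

€162.03

Value at end of year 3: C₁ / (r − g) = €7.08 / (0.057 − 0.02) = €191.3514
Discount to today: PV = €191.3514 / (1 + 0.057)^3 = €191.3514 / 1.180932 = €162.03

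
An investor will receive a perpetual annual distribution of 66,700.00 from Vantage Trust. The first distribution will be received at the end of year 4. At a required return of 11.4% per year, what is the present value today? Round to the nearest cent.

423219.25

Value at end of year 3: C / r = 66,700.00 / 0.114 = 585,087.7193
Discount to today: PV = 585,087.7193 / (1 + 0.114)^3 = 585,087.7193 / 1.382470 = 423,219.25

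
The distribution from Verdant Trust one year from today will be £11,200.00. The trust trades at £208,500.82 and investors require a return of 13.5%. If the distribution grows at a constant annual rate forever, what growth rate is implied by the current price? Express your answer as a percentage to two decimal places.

8.13%

P = D₁/(r−g) ⇒ g = r − D₁/P = 0.135 − £11,200.00/£208,500.82 = 0.081283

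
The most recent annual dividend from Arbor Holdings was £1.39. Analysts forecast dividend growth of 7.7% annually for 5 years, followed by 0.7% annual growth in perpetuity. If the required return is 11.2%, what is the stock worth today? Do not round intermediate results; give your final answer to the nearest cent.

D_1 = 1.49703
D_2 = 1.61230
D_3 = 1.73645
D_4 = 1.87016
D_5 = 2.01416
Terminal value at year 5: TV = D_5×(1+g_2)/(r−g_2) = 2.02826/0.105 = 19.31672
P_0 = D_1/(1+r)^1 + D_2/(1+r)^2 + D_3/(1+r)^3 + D_4/(1+r)^4 + D_5/(1+r)^5 + TV/(1+r)^5
    = 1.34625 + 1.30388 + 1.26284 + 1.22309 + 1.18459 + 11.36082 = 17.68147

£17.68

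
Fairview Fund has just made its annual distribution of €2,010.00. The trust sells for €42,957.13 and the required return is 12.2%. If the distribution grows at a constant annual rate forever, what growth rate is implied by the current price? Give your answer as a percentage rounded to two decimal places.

7.18%

P = D₀(1+g)/(r−g) ⇒ P(r−g) = D₀(1+g) ⇒ g(P+D₀) = P·r − D₀
g = (P·r − D₀)/(P + D₀) = (€42,957.13×0.122 − €2,010.00) / (€42,957.13 + €2,010.00) = 0.071847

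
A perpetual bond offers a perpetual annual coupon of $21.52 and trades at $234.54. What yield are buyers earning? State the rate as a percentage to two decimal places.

P = C/r ⇒ r = C/P = $21.52/$234.54 = 0.091754

9.18%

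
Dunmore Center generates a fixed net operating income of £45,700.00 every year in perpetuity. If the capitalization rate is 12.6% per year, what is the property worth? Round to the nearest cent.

Level perpetuity: PV = C / r = £45,700.00 / 0.126 = £362,698.41

£362698.41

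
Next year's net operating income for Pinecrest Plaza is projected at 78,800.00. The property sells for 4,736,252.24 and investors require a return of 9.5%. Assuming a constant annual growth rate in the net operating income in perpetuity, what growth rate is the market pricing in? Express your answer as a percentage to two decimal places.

P = D₁/(r−g) ⇒ g = r − D₁/P = 0.095 − 78,800.00/4,736,252.24 = 0.078362

7.84%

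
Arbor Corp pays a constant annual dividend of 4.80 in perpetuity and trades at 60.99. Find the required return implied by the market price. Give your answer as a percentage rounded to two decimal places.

P = C/r ⇒ r = C/P = 4.80/60.99 = 0.078701

7.87%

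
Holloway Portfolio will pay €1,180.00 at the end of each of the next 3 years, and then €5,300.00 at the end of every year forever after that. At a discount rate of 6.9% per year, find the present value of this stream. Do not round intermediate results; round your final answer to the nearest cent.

PV of 3-year annuity: €1,180.00 × [1 − (1+0.069)^−3] / 0.069 = 3102.35943
Perpetuity value at year 3: €5,300.00 / 0.069 = 76811.59420
PV of perpetuity: 76811.59420 / (1+0.069)^3 = 62877.26797
Total PV = 3102.35943 + 62877.26797 = 65979.62739

€65979.63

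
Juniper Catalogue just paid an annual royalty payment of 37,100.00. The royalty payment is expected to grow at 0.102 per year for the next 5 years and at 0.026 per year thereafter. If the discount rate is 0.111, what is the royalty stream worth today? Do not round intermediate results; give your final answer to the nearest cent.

D_1 = 40884.20000
D_2 = 45054.38840
D_3 = 49649.93602
D_4 = 54714.22949
D_5 = 60295.08090
Terminal value at year 5: TV = D_5×(1+g_2)/(r−g_2) = 61862.75300/0.085 = 727797.09414
P_0 = D_1/(1+r)^1 + D_2/(1+r)^2 + D_3/(1+r)^3 + D_4/(1+r)^4 + D_5/(1+r)^5 + TV/(1+r)^5
    = 36799.45995 + 36501.35451 + 36205.66397 + 35912.36876 + 35621.44948 + 429971.84905 = 611012.14572

611012.15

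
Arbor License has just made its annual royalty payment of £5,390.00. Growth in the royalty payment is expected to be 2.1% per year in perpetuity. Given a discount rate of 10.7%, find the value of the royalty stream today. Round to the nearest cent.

D₁ = D₀ × (1 + g) = £5,390.00 × 1.021 = £5,503.1900
Growing perpetuity: P = D₁ / (r − g) = £5,503.1900 / (0.107 − 0.021) = £63,990.58

£63990.58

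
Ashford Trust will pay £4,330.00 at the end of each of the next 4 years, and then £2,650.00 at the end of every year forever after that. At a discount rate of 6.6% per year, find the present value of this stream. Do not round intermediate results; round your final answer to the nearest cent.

PV of 4-year annuity: £4,330.00 × [1 − (1+0.066)^−4] / 0.066 = 14800.04444
Perpetuity value at year 4: £2,650.00 / 0.066 = 40151.51515
PV of perpetuity: 40151.51515 / (1+0.066)^4 = 31093.75123
Total PV = 14800.04444 + 31093.75123 = 45893.79567

£45893.80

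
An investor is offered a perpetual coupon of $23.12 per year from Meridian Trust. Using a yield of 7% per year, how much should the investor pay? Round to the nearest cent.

$330.29

Level perpetuity: PV = C / r = $23.12 / 0.07 = $330.29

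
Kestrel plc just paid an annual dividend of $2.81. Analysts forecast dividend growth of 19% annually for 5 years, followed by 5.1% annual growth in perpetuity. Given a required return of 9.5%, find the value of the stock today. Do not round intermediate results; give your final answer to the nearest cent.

$119.91

D_1 = 3.34390
D_2 = 3.97924
D_3 = 4.73530
D_4 = 5.63500
D_5 = 6.70565
Terminal value at year 5: TV = D_5×(1+g_2)/(r−g_2) = 7.04764/0.044 = 160.17368
P_0 = D_1/(1+r)^1 + D_2/(1+r)^2 + D_3/(1+r)^3 + D_4/(1+r)^4 + D_5/(1+r)^5 + TV/(1+r)^5
    = 3.05379 + 3.31873 + 3.60666 + 3.91956 + 4.25962 + 101.74676 = 119.90511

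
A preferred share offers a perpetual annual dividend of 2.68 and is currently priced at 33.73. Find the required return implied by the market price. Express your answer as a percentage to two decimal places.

P = C/r ⇒ r = C/P = 2.68/33.73 = 0.079454

7.95%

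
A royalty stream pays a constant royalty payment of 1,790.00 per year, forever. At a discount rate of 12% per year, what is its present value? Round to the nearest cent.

Level perpetuity: PV = C / r = 1,790.00 / 0.12 = 14,916.67

14916.67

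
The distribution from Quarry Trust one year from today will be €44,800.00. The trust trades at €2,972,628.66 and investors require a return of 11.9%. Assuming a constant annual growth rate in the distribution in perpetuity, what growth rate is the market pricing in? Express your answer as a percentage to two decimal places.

P = D₁/(r−g) ⇒ g = r − D₁/P = 0.119 − €44,800.00/€2,972,628.66 = 0.103929

10.39%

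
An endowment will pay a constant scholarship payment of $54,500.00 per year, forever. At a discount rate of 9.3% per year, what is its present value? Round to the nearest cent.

Level perpetuity: PV = C / r = $54,500.00 / 0.093 = $586,021.51

$586021.51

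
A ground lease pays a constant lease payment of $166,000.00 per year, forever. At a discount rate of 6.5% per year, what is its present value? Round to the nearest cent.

Level perpetuity: PV = C / r = $166,000.00 / 0.065 = $2,553,846.15

$2553846.15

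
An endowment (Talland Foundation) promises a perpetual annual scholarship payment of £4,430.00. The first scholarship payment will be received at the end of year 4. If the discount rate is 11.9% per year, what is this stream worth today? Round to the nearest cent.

£26568.47

Value at end of year 3: C / r = £4,430.00 / 0.119 = £37,226.8908
Discount to today: PV = £37,226.8908 / (1 + 0.119)^3 = £37,226.8908 / 1.401168 = £26,568.47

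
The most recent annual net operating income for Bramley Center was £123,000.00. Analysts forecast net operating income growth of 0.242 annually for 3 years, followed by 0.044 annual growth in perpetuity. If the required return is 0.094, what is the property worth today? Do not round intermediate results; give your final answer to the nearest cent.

D_1 = 152766.00000
D_2 = 189735.37200
D_3 = 235651.33202
Terminal value at year 3: TV = D_3×(1+g_2)/(r−g_2) = 246019.99063/0.05 = 4920399.81266
P_0 = D_1/(1+r)^1 + D_2/(1+r)^2 + D_3/(1+r)^3 + TV/(1+r)^3
    = 139639.85375 + 158530.80288 + 179977.38316 + 3757927.76046 = 4236075.80026

£4236075.80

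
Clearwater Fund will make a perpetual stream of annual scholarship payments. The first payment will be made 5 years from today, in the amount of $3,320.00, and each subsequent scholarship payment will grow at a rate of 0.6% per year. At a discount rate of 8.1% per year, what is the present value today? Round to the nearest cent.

Value at end of year 4: C₁ / (r − g) = $3,320.00 / (0.081 − 0.006) = $44,266.6667
Discount to today: PV = $44,266.6667 / (1 + 0.081)^4 = $44,266.6667 / 1.365535 = $32,417.09

$32417.09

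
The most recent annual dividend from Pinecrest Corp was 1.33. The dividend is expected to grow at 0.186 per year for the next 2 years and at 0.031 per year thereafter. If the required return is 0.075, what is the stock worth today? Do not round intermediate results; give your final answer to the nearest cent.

D_1 = 1.57738
D_2 = 1.87077
Terminal value at year 2: TV = D_2×(1+g_2)/(r−g_2) = 1.92877/0.044 = 43.83561
P_0 = D_1/(1+r)^1 + D_2/(1+r)^2 + TV/(1+r)^2
    = 1.46733 + 1.61884 + 37.93238 = 41.01855

41.02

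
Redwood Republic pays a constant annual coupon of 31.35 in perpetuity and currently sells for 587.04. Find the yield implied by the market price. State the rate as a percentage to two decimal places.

5.34%

P = C/r ⇒ r = C/P = 31.35/587.04 = 0.053404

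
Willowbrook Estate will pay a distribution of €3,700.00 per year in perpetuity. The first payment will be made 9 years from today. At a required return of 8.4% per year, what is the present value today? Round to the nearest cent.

Value at end of year 8: C / r = €3,700.00 / 0.084 = €44,047.6190
Discount to today: PV = €44,047.6190 / (1 + 0.084)^8 = €44,047.6190 / 1.906489 = €23,104.05

€23104.05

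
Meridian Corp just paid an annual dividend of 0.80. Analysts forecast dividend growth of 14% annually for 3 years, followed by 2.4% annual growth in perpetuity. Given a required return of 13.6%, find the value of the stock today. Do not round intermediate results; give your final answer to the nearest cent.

9.81

D_1 = 0.91200
D_2 = 1.03968
D_3 = 1.18524
Terminal value at year 3: TV = D_3×(1+g_2)/(r−g_2) = 1.21368/0.112 = 10.83644
P_0 = D_1/(1+r)^1 + D_2/(1+r)^2 + D_3/(1+r)^3 + TV/(1+r)^3
    = 0.80282 + 0.80564 + 0.80848 + 7.39182 = 9.80876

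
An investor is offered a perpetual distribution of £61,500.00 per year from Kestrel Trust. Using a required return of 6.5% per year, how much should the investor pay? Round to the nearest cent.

£946153.85

Level perpetuity: PV = C / r = £61,500.00 / 0.065 = £946,153.85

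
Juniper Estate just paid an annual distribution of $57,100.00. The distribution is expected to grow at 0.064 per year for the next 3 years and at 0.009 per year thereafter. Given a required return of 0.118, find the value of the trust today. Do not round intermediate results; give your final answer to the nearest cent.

$610895.99

D_1 = 60754.40000
D_2 = 64642.68160
D_3 = 68779.81322
Terminal value at year 3: TV = D_3×(1+g_2)/(r−g_2) = 69398.83154/0.109 = 636686.52790
P_0 = D_1/(1+r)^1 + D_2/(1+r)^2 + D_3/(1+r)^3 + TV/(1+r)^3
    = 54342.03936 + 51717.28969 + 49219.31684 + 455617.34583 = 610895.99172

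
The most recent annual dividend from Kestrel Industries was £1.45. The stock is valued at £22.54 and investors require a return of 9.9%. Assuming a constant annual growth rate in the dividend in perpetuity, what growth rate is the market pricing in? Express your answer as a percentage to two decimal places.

3.26%

P = D₀(1+g)/(r−g) ⇒ P(r−g) = D₀(1+g) ⇒ g(P+D₀) = P·r − D₀
g = (P·r − D₀)/(P + D₀) = (£22.54×0.099 − £1.45) / (£22.54 + £1.45) = 0.032574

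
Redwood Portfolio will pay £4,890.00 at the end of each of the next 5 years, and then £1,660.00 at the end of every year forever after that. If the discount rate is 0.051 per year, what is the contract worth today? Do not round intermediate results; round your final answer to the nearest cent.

£46494.66

PV of 5-year annuity: £4,890.00 × [1 − (1+0.051)^−5] / 0.051 = 21112.74509
Perpetuity value at year 5: £1,660.00 / 0.051 = 32549.01961
PV of perpetuity: 32549.01961 / (1+0.051)^5 = 25381.91187
Total PV = 21112.74509 + 25381.91187 = 46494.65696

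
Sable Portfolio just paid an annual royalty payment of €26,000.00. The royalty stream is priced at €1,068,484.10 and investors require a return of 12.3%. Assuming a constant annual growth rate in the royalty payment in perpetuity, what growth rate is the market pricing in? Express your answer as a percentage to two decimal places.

9.63%

P = D₀(1+g)/(r−g) ⇒ P(r−g) = D₀(1+g) ⇒ g(P+D₀) = P·r − D₀
g = (P·r − D₀)/(P + D₀) = (€1,068,484.10×0.123 − €26,000.00) / (€1,068,484.10 + €26,000.00) = 0.096323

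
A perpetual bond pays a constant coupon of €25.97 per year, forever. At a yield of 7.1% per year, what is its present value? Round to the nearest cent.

€365.77

Level perpetuity: PV = C / r = €25.97 / 0.071 = €365.77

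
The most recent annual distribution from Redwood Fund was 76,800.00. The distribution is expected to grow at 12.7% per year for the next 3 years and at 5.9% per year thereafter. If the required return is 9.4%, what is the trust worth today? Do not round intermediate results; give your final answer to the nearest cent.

D_1 = 86553.60000
D_2 = 97545.90720
D_3 = 109934.23741
Terminal value at year 3: TV = D_3×(1+g_2)/(r−g_2) = 116420.35742/0.035 = 3326295.92634
P_0 = D_1/(1+r)^1 + D_2/(1+r)^2 + D_3/(1+r)^3 + TV/(1+r)^3
    = 79116.63620 + 81503.15265 + 83961.65725 + 2540439.85794 = 2785021.30404

2785021.30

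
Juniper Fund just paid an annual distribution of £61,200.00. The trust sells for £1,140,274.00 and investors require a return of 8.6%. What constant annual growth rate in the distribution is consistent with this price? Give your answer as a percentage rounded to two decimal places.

3.07%

P = D₀(1+g)/(r−g) ⇒ P(r−g) = D₀(1+g) ⇒ g(P+D₀) = P·r − D₀
g = (P·r − D₀)/(P + D₀) = (£1,140,274.00×0.086 − £61,200.00) / (£1,140,274.00 + £61,200.00) = 0.030682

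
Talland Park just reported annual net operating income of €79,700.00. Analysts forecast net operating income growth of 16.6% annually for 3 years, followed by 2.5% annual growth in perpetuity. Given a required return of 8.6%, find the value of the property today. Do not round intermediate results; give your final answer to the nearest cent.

D_1 = 92930.20000
D_2 = 108356.61320
D_3 = 126343.81099
Terminal value at year 3: TV = D_3×(1+g_2)/(r−g_2) = 129502.40627/0.061 = 2122990.26666
P_0 = D_1/(1+r)^1 + D_2/(1+r)^2 + D_3/(1+r)^3 + TV/(1+r)^3
    = 85571.08656 + 91874.66568 + 98642.59685 + 1657519.04542 = 1933607.39450

€1933607.39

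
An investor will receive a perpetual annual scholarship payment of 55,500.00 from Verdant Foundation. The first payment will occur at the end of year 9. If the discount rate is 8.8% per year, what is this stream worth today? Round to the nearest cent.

Value at end of year 8: C / r = 55,500.00 / 0.088 = 630,681.8182
Discount to today: PV = 630,681.8182 / (1 + 0.088)^8 = 630,681.8182 / 1.963501 = 321,202.67

321202.67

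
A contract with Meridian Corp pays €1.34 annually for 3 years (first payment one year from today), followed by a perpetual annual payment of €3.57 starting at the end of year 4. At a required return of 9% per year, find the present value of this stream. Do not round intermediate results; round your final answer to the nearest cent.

€34.02

PV of 3-year annuity: €1.34 × [1 − (1+0.09)^−3] / 0.09 = 3.39193
Perpetuity value at year 3: €3.57 / 0.09 = 39.66667
PV of perpetuity: 39.66667 / (1+0.09)^3 = 30.62994
Total PV = 3.39193 + 30.62994 = 34.02188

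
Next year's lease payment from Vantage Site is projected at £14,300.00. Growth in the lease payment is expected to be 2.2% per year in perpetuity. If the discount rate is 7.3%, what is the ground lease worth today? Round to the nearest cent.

£280392.16

Growing perpetuity: P = D₁ / (r − g) = £14,300.0000 / (0.073 − 0.022) = £280,392.16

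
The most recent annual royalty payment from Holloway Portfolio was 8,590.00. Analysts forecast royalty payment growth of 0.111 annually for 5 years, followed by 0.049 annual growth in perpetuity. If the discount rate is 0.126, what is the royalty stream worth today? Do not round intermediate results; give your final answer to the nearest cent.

D_1 = 9543.49000
D_2 = 10602.81739
D_3 = 11779.73012
D_4 = 13087.28016
D_5 = 14539.96826
Terminal value at year 5: TV = D_5×(1+g_2)/(r−g_2) = 15252.42671/0.077 = 198083.46372
P_0 = D_1/(1+r)^1 + D_2/(1+r)^2 + D_3/(1+r)^3 + D_4/(1+r)^4 + D_5/(1+r)^5 + TV/(1+r)^5
    = 8475.56838 + 8362.66117 + 8251.25804 + 8141.33898 + 8032.88419 + 109435.00673 = 150698.71750

150698.72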